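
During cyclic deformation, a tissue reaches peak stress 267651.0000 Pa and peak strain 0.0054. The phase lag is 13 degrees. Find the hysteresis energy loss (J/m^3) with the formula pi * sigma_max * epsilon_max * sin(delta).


E_loss = pi * sigma_max * epsilon_max * sin(delta)
delta = 13 deg = 0.2269 rad
sin(delta) = 0.2250
E_loss = pi * 267651.0000 * 0.0054 * 0.2250
E_loss = 1021.4110


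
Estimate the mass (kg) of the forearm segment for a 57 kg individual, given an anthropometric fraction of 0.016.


m_segment = body_mass * fraction
m_segment = 57 * 0.016
m_segment = 0.9120


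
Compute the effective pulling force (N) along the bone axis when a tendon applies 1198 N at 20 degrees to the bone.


F_eff = F_tendon * cos(theta)
theta = 20 deg = 0.3491 rad
cos(theta) = 0.9397
F_eff = 1198 * 0.9397
F_eff = 1125.7518


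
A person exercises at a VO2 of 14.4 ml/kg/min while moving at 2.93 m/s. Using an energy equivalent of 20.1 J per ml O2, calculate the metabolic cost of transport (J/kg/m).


Power per kg = VO2 * 20.1 / 60
Power per kg = 14.4 * 20.1 / 60 = 4.8240 W/kg
Cost = power_per_kg / speed
Cost = 4.8240 / 2.93
Cost = 1.6464


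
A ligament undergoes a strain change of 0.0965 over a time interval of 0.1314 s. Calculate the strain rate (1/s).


strain_rate = delta_strain / delta_t
strain_rate = 0.0965 / 0.1314
strain_rate = 0.7344


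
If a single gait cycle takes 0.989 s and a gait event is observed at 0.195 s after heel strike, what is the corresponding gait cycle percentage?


pct = (event_time / cycle_time) * 100
pct = (0.195 / 0.989) * 100
ratio = 0.1972
pct = 19.7169


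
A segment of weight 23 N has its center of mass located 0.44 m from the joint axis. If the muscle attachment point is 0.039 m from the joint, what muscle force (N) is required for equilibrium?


F_muscle = W * d_load / d_muscle
F_muscle = 23 * 0.44 / 0.039
Numerator = 10.1200
F_muscle = 259.4872


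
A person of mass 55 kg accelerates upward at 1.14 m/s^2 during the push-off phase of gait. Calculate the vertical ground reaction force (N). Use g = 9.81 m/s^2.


GRF = m * (g + a)
GRF = 55 * (9.81 + 1.14)
GRF = 55 * 10.9500
GRF = 602.2500


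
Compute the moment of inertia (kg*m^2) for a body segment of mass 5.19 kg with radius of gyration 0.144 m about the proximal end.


I = m * k^2
I = 5.19 * 0.144^2
k^2 = 0.0207
I = 0.1076


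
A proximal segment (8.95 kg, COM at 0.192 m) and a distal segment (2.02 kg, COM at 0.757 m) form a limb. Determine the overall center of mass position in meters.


COM = (m1*x1 + m2*x2) / (m1 + m2)
COM = (8.95*0.192 + 2.02*0.757) / (8.95 + 2.02)
Numerator = 3.2475
Denominator = 10.9700
COM = 0.2960


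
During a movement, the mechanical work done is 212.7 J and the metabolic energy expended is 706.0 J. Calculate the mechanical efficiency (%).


eta = (W_mech / E_meta) * 100
eta = (212.7 / 706.0) * 100
ratio = 0.3013
eta = 30.1275


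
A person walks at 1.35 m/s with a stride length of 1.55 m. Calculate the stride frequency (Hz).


f = v / stride_length
f = 1.35 / 1.55
f = 0.8710


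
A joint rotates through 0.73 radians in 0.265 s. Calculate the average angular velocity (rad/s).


omega = delta_theta / delta_t
omega = 0.73 / 0.265
omega = 2.7547


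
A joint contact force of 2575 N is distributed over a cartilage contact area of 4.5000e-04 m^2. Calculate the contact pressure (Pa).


P = F / A
P = 2575 / 4.5000e-04
P = 5.7222e+06


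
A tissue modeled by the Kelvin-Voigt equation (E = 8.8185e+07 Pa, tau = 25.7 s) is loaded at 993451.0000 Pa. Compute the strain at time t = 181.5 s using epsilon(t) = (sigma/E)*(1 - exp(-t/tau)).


epsilon(t) = (sigma/E) * (1 - exp(-t/tau))
sigma/E = 993451.0000 / 8.8185e+07 = 0.0113
exp(-t/tau) = exp(-181.5 / 25.7) = 8.5684e-04
epsilon = 0.0113 * (1 - 8.5684e-04)
epsilon = 0.0113


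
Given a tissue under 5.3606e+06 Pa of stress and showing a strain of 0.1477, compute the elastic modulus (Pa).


E = stress / strain
E = 5.3606e+06 / 0.1477
E = 3.6294e+07


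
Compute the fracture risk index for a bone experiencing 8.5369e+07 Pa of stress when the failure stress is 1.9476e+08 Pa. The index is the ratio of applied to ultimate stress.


FRI = applied / ultimate
FRI = 8.5369e+07 / 1.9476e+08
FRI = 0.4383


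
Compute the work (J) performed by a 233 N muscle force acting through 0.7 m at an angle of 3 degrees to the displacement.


W = F * d * cos(theta)
theta = 3 deg = 0.0524 rad
cos(theta) = 0.9986
W = 233 * 0.7 * 0.9986
W = 162.8765


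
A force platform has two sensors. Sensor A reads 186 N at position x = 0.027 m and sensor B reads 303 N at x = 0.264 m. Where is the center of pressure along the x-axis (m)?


COP_x = (F1*x1 + F2*x2) / (F1 + F2)
COP_x = (186*0.027 + 303*0.264) / (186 + 303)
Numerator = 85.0140
Denominator = 489
COP_x = 0.1739


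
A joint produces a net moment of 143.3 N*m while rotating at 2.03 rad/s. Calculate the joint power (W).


P = M * omega
P = 143.3 * 2.03
P = 290.8990


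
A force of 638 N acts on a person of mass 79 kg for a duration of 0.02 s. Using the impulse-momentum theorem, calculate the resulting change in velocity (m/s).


J = F * dt = 638 * 0.02 = 12.7600 N*s
delta_v = J / m
delta_v = 12.7600 / 79
delta_v = 0.1615


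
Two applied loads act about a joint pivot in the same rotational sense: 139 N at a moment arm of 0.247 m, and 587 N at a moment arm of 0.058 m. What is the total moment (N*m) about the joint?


M = F1 * d1 + F2 * d2
M = 139 * 0.247 + 587 * 0.058
M = 34.3330 + 34.0460
M = 68.3790


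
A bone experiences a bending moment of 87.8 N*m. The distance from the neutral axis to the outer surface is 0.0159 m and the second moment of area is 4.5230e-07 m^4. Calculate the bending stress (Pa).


sigma = M * c / I
sigma = 87.8 * 0.0159 / 4.5230e-07
M * c = 1.3960
sigma = 3.0865e+06


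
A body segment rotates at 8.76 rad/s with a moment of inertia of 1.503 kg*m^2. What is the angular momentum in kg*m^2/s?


L = I * omega
L = 1.503 * 8.76
L = 13.1663


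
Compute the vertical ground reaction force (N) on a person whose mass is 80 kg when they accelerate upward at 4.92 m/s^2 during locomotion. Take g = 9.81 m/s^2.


GRF = m * (g + a)
GRF = 80 * (9.81 + 4.92)
GRF = 80 * 14.7300
GRF = 1178.4000


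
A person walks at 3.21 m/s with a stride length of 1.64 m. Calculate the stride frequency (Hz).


f = v / stride_length
f = 3.21 / 1.64
f = 1.9573


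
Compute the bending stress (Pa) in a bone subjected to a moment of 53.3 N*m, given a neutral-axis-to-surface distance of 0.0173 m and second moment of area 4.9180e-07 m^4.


sigma = M * c / I
sigma = 53.3 * 0.0173 / 4.9180e-07
M * c = 0.9221
sigma = 1.8749e+06


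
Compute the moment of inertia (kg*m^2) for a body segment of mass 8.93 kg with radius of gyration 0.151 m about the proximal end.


I = m * k^2
I = 8.93 * 0.151^2
k^2 = 0.0228
I = 0.2036


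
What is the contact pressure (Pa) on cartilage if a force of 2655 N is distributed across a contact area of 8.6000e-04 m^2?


P = F / A
P = 2655 / 8.6000e-04
P = 3.0872e+06


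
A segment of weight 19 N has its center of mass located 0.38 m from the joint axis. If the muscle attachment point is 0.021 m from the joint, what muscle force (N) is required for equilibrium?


F_muscle = W * d_load / d_muscle
F_muscle = 19 * 0.38 / 0.021
Numerator = 7.2200
F_muscle = 343.8095


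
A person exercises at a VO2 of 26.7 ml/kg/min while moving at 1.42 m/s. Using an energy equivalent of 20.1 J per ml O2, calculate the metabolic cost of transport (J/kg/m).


Power per kg = VO2 * 20.1 / 60
Power per kg = 26.7 * 20.1 / 60 = 8.9445 W/kg
Cost = power_per_kg / speed
Cost = 8.9445 / 1.42
Cost = 6.2989


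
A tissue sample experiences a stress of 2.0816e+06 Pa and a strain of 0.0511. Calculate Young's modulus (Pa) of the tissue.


E = stress / strain
E = 2.0816e+06 / 0.0511
E = 4.0736e+07


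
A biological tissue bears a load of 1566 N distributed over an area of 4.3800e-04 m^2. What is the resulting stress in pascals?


stress = F / A
stress = 1566 / 4.3800e-04
stress = 3.5753e+06


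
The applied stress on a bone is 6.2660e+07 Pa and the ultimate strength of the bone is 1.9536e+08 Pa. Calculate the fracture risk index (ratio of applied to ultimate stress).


FRI = applied / ultimate
FRI = 6.2660e+07 / 1.9536e+08
FRI = 0.3207


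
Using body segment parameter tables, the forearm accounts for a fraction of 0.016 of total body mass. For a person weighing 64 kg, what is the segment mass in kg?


m_segment = body_mass * fraction
m_segment = 64 * 0.016
m_segment = 1.0240


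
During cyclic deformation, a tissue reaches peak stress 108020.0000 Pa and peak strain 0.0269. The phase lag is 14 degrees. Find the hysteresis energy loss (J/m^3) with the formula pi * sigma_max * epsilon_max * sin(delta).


E_loss = pi * sigma_max * epsilon_max * sin(delta)
delta = 14 deg = 0.2443 rad
sin(delta) = 0.2419
E_loss = pi * 108020.0000 * 0.0269 * 0.2419
E_loss = 2208.4191


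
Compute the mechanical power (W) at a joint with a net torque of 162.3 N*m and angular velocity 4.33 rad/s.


P = M * omega
P = 162.3 * 4.33
P = 702.7590


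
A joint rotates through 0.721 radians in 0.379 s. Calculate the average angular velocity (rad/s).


omega = delta_theta / delta_t
omega = 0.721 / 0.379
omega = 1.9024


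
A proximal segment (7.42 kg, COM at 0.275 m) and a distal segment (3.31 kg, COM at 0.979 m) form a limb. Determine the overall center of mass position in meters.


COM = (m1*x1 + m2*x2) / (m1 + m2)
COM = (7.42*0.275 + 3.31*0.979) / (7.42 + 3.31)
Numerator = 5.2810
Denominator = 10.7300
COM = 0.4922


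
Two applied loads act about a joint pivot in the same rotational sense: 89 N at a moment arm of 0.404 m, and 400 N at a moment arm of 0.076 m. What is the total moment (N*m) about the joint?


M = F1 * d1 + F2 * d2
M = 89 * 0.404 + 400 * 0.076
M = 35.9560 + 30.4000
M = 66.3560


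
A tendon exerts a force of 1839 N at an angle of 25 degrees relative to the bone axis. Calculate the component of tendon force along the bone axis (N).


F_eff = F_tendon * cos(theta)
theta = 25 deg = 0.4363 rad
cos(theta) = 0.9063
F_eff = 1839 * 0.9063
F_eff = 1666.7000


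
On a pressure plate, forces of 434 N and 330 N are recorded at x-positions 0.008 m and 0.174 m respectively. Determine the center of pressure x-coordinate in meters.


COP_x = (F1*x1 + F2*x2) / (F1 + F2)
COP_x = (434*0.008 + 330*0.174) / (434 + 330)
Numerator = 60.8920
Denominator = 764
COP_x = 0.0797


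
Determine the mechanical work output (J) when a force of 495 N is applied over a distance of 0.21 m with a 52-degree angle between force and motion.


W = F * d * cos(theta)
theta = 52 deg = 0.9076 rad
cos(theta) = 0.6157
W = 495 * 0.21 * 0.6157
W = 63.9980


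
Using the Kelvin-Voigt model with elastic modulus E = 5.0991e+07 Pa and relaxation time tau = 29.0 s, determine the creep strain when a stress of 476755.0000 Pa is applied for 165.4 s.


epsilon(t) = (sigma/E) * (1 - exp(-t/tau))
sigma/E = 476755.0000 / 5.0991e+07 = 0.0093
exp(-t/tau) = exp(-165.4 / 29.0) = 0.0033
epsilon = 0.0093 * (1 - 0.0033)
epsilon = 0.0093


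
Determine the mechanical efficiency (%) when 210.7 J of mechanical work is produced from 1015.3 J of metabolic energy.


eta = (W_mech / E_meta) * 100
eta = (210.7 / 1015.3) * 100
ratio = 0.2075
eta = 20.7525


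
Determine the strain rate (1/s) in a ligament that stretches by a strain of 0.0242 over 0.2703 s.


strain_rate = delta_strain / delta_t
strain_rate = 0.0242 / 0.2703
strain_rate = 0.0895


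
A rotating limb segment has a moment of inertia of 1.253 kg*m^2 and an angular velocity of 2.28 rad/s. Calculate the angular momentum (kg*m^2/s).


L = I * omega
L = 1.253 * 2.28
L = 2.8568


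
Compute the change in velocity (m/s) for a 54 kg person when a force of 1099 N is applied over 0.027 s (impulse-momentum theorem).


J = F * dt = 1099 * 0.027 = 29.6730 N*s
delta_v = J / m
delta_v = 29.6730 / 54
delta_v = 0.5495


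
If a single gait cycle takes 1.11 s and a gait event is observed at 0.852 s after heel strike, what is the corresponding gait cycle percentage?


pct = (event_time / cycle_time) * 100
pct = (0.852 / 1.11) * 100
ratio = 0.7676
pct = 76.7568


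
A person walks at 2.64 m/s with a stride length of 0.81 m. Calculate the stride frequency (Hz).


f = v / stride_length
f = 2.64 / 0.81
f = 3.2593


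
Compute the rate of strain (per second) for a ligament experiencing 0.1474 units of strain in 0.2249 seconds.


strain_rate = delta_strain / delta_t
strain_rate = 0.1474 / 0.2249
strain_rate = 0.6554


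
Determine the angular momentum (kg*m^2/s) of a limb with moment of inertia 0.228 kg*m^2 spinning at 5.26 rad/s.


L = I * omega
L = 0.228 * 5.26
L = 1.1993


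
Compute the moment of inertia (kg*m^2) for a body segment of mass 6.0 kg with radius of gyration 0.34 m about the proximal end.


I = m * k^2
I = 6.0 * 0.34^2
k^2 = 0.1156
I = 0.6936


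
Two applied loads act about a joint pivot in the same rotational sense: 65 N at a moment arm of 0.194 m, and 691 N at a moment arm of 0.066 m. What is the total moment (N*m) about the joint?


M = F1 * d1 + F2 * d2
M = 65 * 0.194 + 691 * 0.066
M = 12.6100 + 45.6060
M = 58.2160


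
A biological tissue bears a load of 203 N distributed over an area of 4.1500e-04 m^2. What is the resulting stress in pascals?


stress = F / A
stress = 203 / 4.1500e-04
stress = 489156.6265


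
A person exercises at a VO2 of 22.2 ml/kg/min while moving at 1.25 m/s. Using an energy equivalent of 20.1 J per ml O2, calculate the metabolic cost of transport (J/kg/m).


Power per kg = VO2 * 20.1 / 60
Power per kg = 22.2 * 20.1 / 60 = 7.4370 W/kg
Cost = power_per_kg / speed
Cost = 7.4370 / 1.25
Cost = 5.9496


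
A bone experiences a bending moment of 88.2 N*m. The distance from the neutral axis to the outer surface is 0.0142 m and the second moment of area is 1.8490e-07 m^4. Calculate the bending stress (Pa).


sigma = M * c / I
sigma = 88.2 * 0.0142 / 1.8490e-07
M * c = 1.2524
sigma = 6.7736e+06


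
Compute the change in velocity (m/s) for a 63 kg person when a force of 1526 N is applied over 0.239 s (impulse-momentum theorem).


J = F * dt = 1526 * 0.239 = 364.7140 N*s
delta_v = J / m
delta_v = 364.7140 / 63
delta_v = 5.7891


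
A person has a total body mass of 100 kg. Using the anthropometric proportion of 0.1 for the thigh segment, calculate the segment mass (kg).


m_segment = body_mass * fraction
m_segment = 100 * 0.1
m_segment = 10.0000


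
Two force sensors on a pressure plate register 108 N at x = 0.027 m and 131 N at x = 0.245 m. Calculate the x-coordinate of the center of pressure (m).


COP_x = (F1*x1 + F2*x2) / (F1 + F2)
COP_x = (108*0.027 + 131*0.245) / (108 + 131)
Numerator = 35.0110
Denominator = 239
COP_x = 0.1465


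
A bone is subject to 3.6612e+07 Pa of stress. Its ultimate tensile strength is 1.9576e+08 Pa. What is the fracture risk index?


FRI = applied / ultimate
FRI = 3.6612e+07 / 1.9576e+08
FRI = 0.1870


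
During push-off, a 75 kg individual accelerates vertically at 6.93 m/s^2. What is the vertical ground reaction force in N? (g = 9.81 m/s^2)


GRF = m * (g + a)
GRF = 75 * (9.81 + 6.93)
GRF = 75 * 16.7400
GRF = 1255.5000


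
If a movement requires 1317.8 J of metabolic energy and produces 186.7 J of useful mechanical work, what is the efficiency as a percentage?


eta = (W_mech / E_meta) * 100
eta = (186.7 / 1317.8) * 100
ratio = 0.1417
eta = 14.1676


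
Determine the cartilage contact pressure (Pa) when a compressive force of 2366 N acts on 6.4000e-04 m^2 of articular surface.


P = F / A
P = 2366 / 6.4000e-04
P = 3.6969e+06


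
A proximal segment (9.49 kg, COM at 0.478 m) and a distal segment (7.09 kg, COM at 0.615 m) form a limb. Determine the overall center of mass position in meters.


COM = (m1*x1 + m2*x2) / (m1 + m2)
COM = (9.49*0.478 + 7.09*0.615) / (9.49 + 7.09)
Numerator = 8.8966
Denominator = 16.5800
COM = 0.5366


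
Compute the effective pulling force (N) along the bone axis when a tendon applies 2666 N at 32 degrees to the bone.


F_eff = F_tendon * cos(theta)
theta = 32 deg = 0.5585 rad
cos(theta) = 0.8480
F_eff = 2666 * 0.8480
F_eff = 2260.8962


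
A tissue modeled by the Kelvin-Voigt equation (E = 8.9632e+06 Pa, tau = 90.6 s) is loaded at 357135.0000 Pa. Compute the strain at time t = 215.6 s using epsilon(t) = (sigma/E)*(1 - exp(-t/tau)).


epsilon(t) = (sigma/E) * (1 - exp(-t/tau))
sigma/E = 357135.0000 / 8.9632e+06 = 0.0398
exp(-t/tau) = exp(-215.6 / 90.6) = 0.0926
epsilon = 0.0398 * (1 - 0.0926)
epsilon = 0.0362


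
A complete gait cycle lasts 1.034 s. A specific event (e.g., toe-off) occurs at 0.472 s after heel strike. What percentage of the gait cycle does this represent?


pct = (event_time / cycle_time) * 100
pct = (0.472 / 1.034) * 100
ratio = 0.4565
pct = 45.6480


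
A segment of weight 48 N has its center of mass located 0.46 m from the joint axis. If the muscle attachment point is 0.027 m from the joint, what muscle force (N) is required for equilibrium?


F_muscle = W * d_load / d_muscle
F_muscle = 48 * 0.46 / 0.027
Numerator = 22.0800
F_muscle = 817.7778


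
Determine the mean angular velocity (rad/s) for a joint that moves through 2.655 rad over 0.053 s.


omega = delta_theta / delta_t
omega = 2.655 / 0.053
omega = 50.0943


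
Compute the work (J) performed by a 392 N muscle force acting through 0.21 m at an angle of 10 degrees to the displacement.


W = F * d * cos(theta)
theta = 10 deg = 0.1745 rad
cos(theta) = 0.9848
W = 392 * 0.21 * 0.9848
W = 81.0694


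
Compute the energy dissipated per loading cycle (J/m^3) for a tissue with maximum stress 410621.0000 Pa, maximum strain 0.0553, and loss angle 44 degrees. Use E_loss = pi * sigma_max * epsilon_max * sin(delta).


E_loss = pi * sigma_max * epsilon_max * sin(delta)
delta = 44 deg = 0.7679 rad
sin(delta) = 0.6947
E_loss = pi * 410621.0000 * 0.0553 * 0.6947
E_loss = 49554.9946


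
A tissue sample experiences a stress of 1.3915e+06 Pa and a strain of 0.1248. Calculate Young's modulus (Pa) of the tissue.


E = stress / strain
E = 1.3915e+06 / 0.1248
E = 1.1150e+07


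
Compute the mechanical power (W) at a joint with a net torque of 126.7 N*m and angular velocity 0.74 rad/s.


P = M * omega
P = 126.7 * 0.74
P = 93.7580


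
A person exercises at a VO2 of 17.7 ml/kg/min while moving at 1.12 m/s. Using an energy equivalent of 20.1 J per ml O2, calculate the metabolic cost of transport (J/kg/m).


Power per kg = VO2 * 20.1 / 60
Power per kg = 17.7 * 20.1 / 60 = 5.9295 W/kg
Cost = power_per_kg / speed
Cost = 5.9295 / 1.12
Cost = 5.2942


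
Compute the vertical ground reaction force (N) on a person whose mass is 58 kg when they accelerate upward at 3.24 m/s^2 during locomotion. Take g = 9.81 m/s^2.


GRF = m * (g + a)
GRF = 58 * (9.81 + 3.24)
GRF = 58 * 13.0500
GRF = 756.9000


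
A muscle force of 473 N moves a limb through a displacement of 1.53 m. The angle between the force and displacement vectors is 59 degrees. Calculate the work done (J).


W = F * d * cos(theta)
theta = 59 deg = 1.0297 rad
cos(theta) = 0.5150
W = 473 * 1.53 * 0.5150
W = 372.7279


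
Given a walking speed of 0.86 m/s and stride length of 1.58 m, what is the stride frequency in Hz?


f = v / stride_length
f = 0.86 / 1.58
f = 0.5443


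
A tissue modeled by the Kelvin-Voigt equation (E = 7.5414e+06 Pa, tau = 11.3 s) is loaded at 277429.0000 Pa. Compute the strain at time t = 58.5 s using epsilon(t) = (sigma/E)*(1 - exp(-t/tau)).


epsilon(t) = (sigma/E) * (1 - exp(-t/tau))
sigma/E = 277429.0000 / 7.5414e+06 = 0.0368
exp(-t/tau) = exp(-58.5 / 11.3) = 0.0056
epsilon = 0.0368 * (1 - 0.0056)
epsilon = 0.0366


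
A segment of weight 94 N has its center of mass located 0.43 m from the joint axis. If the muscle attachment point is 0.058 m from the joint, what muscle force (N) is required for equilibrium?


F_muscle = W * d_load / d_muscle
F_muscle = 94 * 0.43 / 0.058
Numerator = 40.4200
F_muscle = 696.8966


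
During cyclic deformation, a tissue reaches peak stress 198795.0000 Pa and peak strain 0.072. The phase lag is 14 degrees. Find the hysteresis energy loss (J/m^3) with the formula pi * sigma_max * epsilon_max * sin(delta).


E_loss = pi * sigma_max * epsilon_max * sin(delta)
delta = 14 deg = 0.2443 rad
sin(delta) = 0.2419
E_loss = pi * 198795.0000 * 0.072 * 0.2419
E_loss = 10878.3494


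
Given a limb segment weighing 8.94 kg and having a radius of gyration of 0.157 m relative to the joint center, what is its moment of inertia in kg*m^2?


I = m * k^2
I = 8.94 * 0.157^2
k^2 = 0.0246
I = 0.2204


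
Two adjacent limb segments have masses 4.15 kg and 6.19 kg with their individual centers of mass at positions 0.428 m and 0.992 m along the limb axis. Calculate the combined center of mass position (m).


COM = (m1*x1 + m2*x2) / (m1 + m2)
COM = (4.15*0.428 + 6.19*0.992) / (4.15 + 6.19)
Numerator = 7.9167
Denominator = 10.3400
COM = 0.7656


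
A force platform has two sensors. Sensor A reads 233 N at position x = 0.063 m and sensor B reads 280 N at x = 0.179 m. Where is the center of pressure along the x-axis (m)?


COP_x = (F1*x1 + F2*x2) / (F1 + F2)
COP_x = (233*0.063 + 280*0.179) / (233 + 280)
Numerator = 64.7990
Denominator = 513
COP_x = 0.1263


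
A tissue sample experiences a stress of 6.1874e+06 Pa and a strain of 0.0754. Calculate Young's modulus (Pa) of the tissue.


E = stress / strain
E = 6.1874e+06 / 0.0754
E = 8.2061e+07


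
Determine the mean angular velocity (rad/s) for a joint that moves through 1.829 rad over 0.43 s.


omega = delta_theta / delta_t
omega = 1.829 / 0.43
omega = 4.2535


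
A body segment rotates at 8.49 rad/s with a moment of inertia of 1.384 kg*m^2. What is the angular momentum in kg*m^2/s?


L = I * omega
L = 1.384 * 8.49
L = 11.7502


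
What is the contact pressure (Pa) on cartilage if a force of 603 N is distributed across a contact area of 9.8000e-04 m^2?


P = F / A
P = 603 / 9.8000e-04
P = 615306.1224


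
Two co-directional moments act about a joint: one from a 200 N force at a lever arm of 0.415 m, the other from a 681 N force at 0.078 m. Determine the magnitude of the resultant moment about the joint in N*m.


M = F1 * d1 + F2 * d2
M = 200 * 0.415 + 681 * 0.078
M = 83.0000 + 53.1180
M = 136.1180


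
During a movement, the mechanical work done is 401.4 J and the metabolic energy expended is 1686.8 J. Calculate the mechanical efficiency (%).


eta = (W_mech / E_meta) * 100
eta = (401.4 / 1686.8) * 100
ratio = 0.2380
eta = 23.7965


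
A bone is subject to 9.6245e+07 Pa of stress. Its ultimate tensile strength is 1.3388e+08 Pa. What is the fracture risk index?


FRI = applied / ultimate
FRI = 9.6245e+07 / 1.3388e+08
FRI = 0.7189


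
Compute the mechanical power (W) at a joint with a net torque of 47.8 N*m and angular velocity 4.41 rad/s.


P = M * omega
P = 47.8 * 4.41
P = 210.7980


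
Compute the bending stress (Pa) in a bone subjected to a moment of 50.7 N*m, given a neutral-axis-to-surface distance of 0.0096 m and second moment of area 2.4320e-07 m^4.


sigma = M * c / I
sigma = 50.7 * 0.0096 / 2.4320e-07
M * c = 0.4867
sigma = 2.0013e+06


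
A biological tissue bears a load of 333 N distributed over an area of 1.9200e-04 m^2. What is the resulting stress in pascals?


stress = F / A
stress = 333 / 1.9200e-04
stress = 1.7344e+06


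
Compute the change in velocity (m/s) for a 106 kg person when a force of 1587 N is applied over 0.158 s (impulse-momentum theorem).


J = F * dt = 1587 * 0.158 = 250.7460 N*s
delta_v = J / m
delta_v = 250.7460 / 106
delta_v = 2.3655


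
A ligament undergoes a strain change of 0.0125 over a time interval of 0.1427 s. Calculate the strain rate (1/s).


strain_rate = delta_strain / delta_t
strain_rate = 0.0125 / 0.1427
strain_rate = 0.0876


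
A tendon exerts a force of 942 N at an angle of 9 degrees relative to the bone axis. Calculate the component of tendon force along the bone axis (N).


F_eff = F_tendon * cos(theta)
theta = 9 deg = 0.1571 rad
cos(theta) = 0.9877
F_eff = 942 * 0.9877
F_eff = 930.4024


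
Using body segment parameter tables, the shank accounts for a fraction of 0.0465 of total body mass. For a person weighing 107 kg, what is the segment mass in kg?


m_segment = body_mass * fraction
m_segment = 107 * 0.0465
m_segment = 4.9755


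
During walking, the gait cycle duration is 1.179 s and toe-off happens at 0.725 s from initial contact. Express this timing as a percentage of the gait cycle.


pct = (event_time / cycle_time) * 100
pct = (0.725 / 1.179) * 100
ratio = 0.6149
pct = 61.4928


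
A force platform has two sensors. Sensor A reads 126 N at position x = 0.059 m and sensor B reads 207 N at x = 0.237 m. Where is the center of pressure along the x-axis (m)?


COP_x = (F1*x1 + F2*x2) / (F1 + F2)
COP_x = (126*0.059 + 207*0.237) / (126 + 207)
Numerator = 56.4930
Denominator = 333
COP_x = 0.1696


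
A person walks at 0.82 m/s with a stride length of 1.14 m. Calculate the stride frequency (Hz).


f = v / stride_length
f = 0.82 / 1.14
f = 0.7193


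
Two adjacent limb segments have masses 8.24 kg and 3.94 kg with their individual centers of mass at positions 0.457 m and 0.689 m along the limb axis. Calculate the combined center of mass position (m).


COM = (m1*x1 + m2*x2) / (m1 + m2)
COM = (8.24*0.457 + 3.94*0.689) / (8.24 + 3.94)
Numerator = 6.4803
Denominator = 12.1800
COM = 0.5320


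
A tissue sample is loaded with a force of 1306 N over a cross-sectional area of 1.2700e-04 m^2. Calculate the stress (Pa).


stress = F / A
stress = 1306 / 1.2700e-04
stress = 1.0283e+07


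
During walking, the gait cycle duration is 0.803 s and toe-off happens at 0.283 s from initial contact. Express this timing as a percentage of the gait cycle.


pct = (event_time / cycle_time) * 100
pct = (0.283 / 0.803) * 100
ratio = 0.3524
pct = 35.2428


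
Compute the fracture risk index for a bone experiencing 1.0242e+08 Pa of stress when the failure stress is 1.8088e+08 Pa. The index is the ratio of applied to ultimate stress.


FRI = applied / ultimate
FRI = 1.0242e+08 / 1.8088e+08
FRI = 0.5662


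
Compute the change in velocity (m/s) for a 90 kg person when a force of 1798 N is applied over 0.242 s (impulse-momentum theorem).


J = F * dt = 1798 * 0.242 = 435.1160 N*s
delta_v = J / m
delta_v = 435.1160 / 90
delta_v = 4.8346


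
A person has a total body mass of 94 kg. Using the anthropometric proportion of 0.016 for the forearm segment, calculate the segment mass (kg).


m_segment = body_mass * fraction
m_segment = 94 * 0.016
m_segment = 1.5040


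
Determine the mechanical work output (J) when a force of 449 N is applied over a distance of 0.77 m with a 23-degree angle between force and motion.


W = F * d * cos(theta)
theta = 23 deg = 0.4014 rad
cos(theta) = 0.9205
W = 449 * 0.77 * 0.9205
W = 318.2461


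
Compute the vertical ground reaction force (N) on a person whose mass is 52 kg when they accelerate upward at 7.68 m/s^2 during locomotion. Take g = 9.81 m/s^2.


GRF = m * (g + a)
GRF = 52 * (9.81 + 7.68)
GRF = 52 * 17.4900
GRF = 909.4800


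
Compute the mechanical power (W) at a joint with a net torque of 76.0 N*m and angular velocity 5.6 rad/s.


P = M * omega
P = 76.0 * 5.6
P = 425.6000


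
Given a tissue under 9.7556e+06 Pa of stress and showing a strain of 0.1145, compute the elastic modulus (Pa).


E = stress / strain
E = 9.7556e+06 / 0.1145
E = 8.5202e+07


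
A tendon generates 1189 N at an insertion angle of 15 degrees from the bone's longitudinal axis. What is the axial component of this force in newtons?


F_eff = F_tendon * cos(theta)
theta = 15 deg = 0.2618 rad
cos(theta) = 0.9659
F_eff = 1189 * 0.9659
F_eff = 1148.4858


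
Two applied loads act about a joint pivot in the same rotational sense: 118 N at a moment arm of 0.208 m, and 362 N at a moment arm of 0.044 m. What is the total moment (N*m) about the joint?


M = F1 * d1 + F2 * d2
M = 118 * 0.208 + 362 * 0.044
M = 24.5440 + 15.9280
M = 40.4720


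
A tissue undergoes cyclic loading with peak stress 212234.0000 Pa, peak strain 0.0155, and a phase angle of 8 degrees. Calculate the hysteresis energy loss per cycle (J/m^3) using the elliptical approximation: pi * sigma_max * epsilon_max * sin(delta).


E_loss = pi * sigma_max * epsilon_max * sin(delta)
delta = 8 deg = 0.1396 rad
sin(delta) = 0.1392
E_loss = pi * 212234.0000 * 0.0155 * 0.1392
E_loss = 1438.3078


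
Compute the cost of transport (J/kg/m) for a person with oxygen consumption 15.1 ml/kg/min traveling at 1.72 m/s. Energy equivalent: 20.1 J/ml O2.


Power per kg = VO2 * 20.1 / 60
Power per kg = 15.1 * 20.1 / 60 = 5.0585 W/kg
Cost = power_per_kg / speed
Cost = 5.0585 / 1.72
Cost = 2.9410


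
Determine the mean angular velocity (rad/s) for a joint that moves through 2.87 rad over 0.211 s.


omega = delta_theta / delta_t
omega = 2.87 / 0.211
omega = 13.6019


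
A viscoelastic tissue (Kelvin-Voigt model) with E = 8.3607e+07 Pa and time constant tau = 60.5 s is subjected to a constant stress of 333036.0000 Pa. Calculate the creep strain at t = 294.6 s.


epsilon(t) = (sigma/E) * (1 - exp(-t/tau))
sigma/E = 333036.0000 / 8.3607e+07 = 0.0040
exp(-t/tau) = exp(-294.6 / 60.5) = 0.0077
epsilon = 0.0040 * (1 - 0.0077)
epsilon = 0.0040


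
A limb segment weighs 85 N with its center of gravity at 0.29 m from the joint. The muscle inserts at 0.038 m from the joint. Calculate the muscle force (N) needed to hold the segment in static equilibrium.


F_muscle = W * d_load / d_muscle
F_muscle = 85 * 0.29 / 0.038
Numerator = 24.6500
F_muscle = 648.6842


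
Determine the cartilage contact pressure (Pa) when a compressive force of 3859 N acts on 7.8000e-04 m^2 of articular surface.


P = F / A
P = 3859 / 7.8000e-04
P = 4.9474e+06


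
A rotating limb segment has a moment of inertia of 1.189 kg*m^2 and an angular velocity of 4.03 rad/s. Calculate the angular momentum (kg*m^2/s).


L = I * omega
L = 1.189 * 4.03
L = 4.7917


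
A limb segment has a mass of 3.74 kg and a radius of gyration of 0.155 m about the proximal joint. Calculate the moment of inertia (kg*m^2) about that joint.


I = m * k^2
I = 3.74 * 0.155^2
k^2 = 0.0240
I = 0.0899


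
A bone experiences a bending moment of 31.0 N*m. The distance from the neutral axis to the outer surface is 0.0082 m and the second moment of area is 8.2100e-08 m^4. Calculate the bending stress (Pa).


sigma = M * c / I
sigma = 31.0 * 0.0082 / 8.2100e-08
M * c = 0.2542
sigma = 3.0962e+06


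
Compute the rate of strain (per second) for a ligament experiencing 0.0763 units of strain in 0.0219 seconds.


strain_rate = delta_strain / delta_t
strain_rate = 0.0763 / 0.0219
strain_rate = 3.4840


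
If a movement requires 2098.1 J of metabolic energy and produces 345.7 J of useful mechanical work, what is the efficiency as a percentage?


eta = (W_mech / E_meta) * 100
eta = (345.7 / 2098.1) * 100
ratio = 0.1648
eta = 16.4768


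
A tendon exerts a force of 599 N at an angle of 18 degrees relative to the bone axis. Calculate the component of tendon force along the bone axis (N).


F_eff = F_tendon * cos(theta)
theta = 18 deg = 0.3142 rad
cos(theta) = 0.9511
F_eff = 599 * 0.9511
F_eff = 569.6829


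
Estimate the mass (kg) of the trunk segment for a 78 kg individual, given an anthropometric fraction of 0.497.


m_segment = body_mass * fraction
m_segment = 78 * 0.497
m_segment = 38.7660


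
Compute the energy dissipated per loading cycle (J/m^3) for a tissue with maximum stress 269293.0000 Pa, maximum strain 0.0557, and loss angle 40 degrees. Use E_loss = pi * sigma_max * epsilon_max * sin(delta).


E_loss = pi * sigma_max * epsilon_max * sin(delta)
delta = 40 deg = 0.6981 rad
sin(delta) = 0.6428
E_loss = pi * 269293.0000 * 0.0557 * 0.6428
E_loss = 30289.8853


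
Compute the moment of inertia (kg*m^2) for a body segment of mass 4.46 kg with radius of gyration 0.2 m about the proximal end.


I = m * k^2
I = 4.46 * 0.2^2
k^2 = 0.0400
I = 0.1784


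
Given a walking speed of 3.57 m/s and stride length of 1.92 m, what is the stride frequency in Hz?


f = v / stride_length
f = 3.57 / 1.92
f = 1.8594


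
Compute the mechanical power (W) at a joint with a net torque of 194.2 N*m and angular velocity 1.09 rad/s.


P = M * omega
P = 194.2 * 1.09
P = 211.6780


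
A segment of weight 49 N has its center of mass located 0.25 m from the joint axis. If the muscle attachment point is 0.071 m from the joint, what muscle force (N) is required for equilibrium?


F_muscle = W * d_load / d_muscle
F_muscle = 49 * 0.25 / 0.071
Numerator = 12.2500
F_muscle = 172.5352


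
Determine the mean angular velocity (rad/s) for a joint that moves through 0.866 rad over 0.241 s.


omega = delta_theta / delta_t
omega = 0.866 / 0.241
omega = 3.5934


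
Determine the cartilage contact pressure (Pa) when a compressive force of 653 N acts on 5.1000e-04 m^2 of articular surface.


P = F / A
P = 653 / 5.1000e-04
P = 1.2804e+06


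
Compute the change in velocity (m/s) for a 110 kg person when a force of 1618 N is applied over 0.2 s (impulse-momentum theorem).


J = F * dt = 1618 * 0.2 = 323.6000 N*s
delta_v = J / m
delta_v = 323.6000 / 110
delta_v = 2.9418


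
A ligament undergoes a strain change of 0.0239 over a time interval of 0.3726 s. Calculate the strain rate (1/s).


strain_rate = delta_strain / delta_t
strain_rate = 0.0239 / 0.3726
strain_rate = 0.0641


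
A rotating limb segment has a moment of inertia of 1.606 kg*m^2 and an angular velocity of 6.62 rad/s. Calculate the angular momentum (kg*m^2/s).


L = I * omega
L = 1.606 * 6.62
L = 10.6317


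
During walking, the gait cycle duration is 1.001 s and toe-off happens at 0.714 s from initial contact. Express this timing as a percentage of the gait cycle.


pct = (event_time / cycle_time) * 100
pct = (0.714 / 1.001) * 100
ratio = 0.7133
pct = 71.3287


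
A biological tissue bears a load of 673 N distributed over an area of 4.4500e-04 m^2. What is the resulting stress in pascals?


stress = F / A
stress = 673 / 4.4500e-04
stress = 1.5124e+06


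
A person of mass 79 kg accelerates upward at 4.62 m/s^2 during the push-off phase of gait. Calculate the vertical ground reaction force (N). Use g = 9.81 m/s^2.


GRF = m * (g + a)
GRF = 79 * (9.81 + 4.62)
GRF = 79 * 14.4300
GRF = 1139.9700


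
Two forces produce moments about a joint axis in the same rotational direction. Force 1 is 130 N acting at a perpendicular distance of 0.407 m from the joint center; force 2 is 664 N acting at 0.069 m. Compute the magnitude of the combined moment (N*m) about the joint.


M = F1 * d1 + F2 * d2
M = 130 * 0.407 + 664 * 0.069
M = 52.9100 + 45.8160
M = 98.7260


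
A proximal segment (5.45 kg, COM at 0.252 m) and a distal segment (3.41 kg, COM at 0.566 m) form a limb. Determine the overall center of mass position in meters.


COM = (m1*x1 + m2*x2) / (m1 + m2)
COM = (5.45*0.252 + 3.41*0.566) / (5.45 + 3.41)
Numerator = 3.3035
Denominator = 8.8600
COM = 0.3729


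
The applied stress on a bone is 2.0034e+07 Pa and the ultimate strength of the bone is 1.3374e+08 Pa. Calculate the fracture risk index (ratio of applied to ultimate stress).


FRI = applied / ultimate
FRI = 2.0034e+07 / 1.3374e+08
FRI = 0.1498


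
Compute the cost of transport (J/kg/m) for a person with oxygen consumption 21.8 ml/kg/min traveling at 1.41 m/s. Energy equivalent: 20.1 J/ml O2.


Power per kg = VO2 * 20.1 / 60
Power per kg = 21.8 * 20.1 / 60 = 7.3030 W/kg
Cost = power_per_kg / speed
Cost = 7.3030 / 1.41
Cost = 5.1794


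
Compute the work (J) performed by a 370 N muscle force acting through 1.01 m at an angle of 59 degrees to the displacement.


W = F * d * cos(theta)
theta = 59 deg = 1.0297 rad
cos(theta) = 0.5150
W = 370 * 1.01 * 0.5150
W = 192.4697


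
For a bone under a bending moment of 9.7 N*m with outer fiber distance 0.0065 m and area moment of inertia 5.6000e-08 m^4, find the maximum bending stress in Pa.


sigma = M * c / I
sigma = 9.7 * 0.0065 / 5.6000e-08
M * c = 0.0630
sigma = 1.1259e+06


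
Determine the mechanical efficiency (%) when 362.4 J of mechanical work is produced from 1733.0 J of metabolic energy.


eta = (W_mech / E_meta) * 100
eta = (362.4 / 1733.0) * 100
ratio = 0.2091
eta = 20.9117


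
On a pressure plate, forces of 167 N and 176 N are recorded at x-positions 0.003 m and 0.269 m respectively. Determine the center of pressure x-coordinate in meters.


COP_x = (F1*x1 + F2*x2) / (F1 + F2)
COP_x = (167*0.003 + 176*0.269) / (167 + 176)
Numerator = 47.8450
Denominator = 343
COP_x = 0.1395


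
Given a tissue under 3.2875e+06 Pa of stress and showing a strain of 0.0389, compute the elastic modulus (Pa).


E = stress / strain
E = 3.2875e+06 / 0.0389
E = 8.4512e+07


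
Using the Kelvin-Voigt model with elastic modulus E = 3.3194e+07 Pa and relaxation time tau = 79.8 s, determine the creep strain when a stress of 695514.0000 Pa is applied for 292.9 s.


epsilon(t) = (sigma/E) * (1 - exp(-t/tau))
sigma/E = 695514.0000 / 3.3194e+07 = 0.0210
exp(-t/tau) = exp(-292.9 / 79.8) = 0.0255
epsilon = 0.0210 * (1 - 0.0255)
epsilon = 0.0204


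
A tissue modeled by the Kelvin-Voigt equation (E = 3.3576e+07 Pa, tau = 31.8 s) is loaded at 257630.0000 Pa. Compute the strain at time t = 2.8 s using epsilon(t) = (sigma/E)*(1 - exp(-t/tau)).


epsilon(t) = (sigma/E) * (1 - exp(-t/tau))
sigma/E = 257630.0000 / 3.3576e+07 = 0.0077
exp(-t/tau) = exp(-2.8 / 31.8) = 0.9157
epsilon = 0.0077 * (1 - 0.9157)
epsilon = 6.4672e-04


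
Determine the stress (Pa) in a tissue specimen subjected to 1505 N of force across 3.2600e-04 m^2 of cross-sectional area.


stress = F / A
stress = 1505 / 3.2600e-04
stress = 4.6166e+06


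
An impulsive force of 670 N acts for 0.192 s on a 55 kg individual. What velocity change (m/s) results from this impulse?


J = F * dt = 670 * 0.192 = 128.6400 N*s
delta_v = J / m
delta_v = 128.6400 / 55
delta_v = 2.3389


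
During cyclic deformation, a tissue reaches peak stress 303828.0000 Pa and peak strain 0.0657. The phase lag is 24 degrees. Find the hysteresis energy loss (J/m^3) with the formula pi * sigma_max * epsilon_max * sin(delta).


E_loss = pi * sigma_max * epsilon_max * sin(delta)
delta = 24 deg = 0.4189 rad
sin(delta) = 0.4067
E_loss = pi * 303828.0000 * 0.0657 * 0.4067
E_loss = 25506.8212


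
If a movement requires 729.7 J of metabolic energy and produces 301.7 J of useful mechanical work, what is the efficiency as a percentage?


eta = (W_mech / E_meta) * 100
eta = (301.7 / 729.7) * 100
ratio = 0.4135
eta = 41.3458


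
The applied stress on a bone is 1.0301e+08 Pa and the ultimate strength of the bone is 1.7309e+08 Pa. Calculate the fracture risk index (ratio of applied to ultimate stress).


FRI = applied / ultimate
FRI = 1.0301e+08 / 1.7309e+08
FRI = 0.5951


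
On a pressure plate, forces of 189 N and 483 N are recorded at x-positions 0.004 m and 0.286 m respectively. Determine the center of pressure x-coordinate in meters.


COP_x = (F1*x1 + F2*x2) / (F1 + F2)
COP_x = (189*0.004 + 483*0.286) / (189 + 483)
Numerator = 138.8940
Denominator = 672
COP_x = 0.2067


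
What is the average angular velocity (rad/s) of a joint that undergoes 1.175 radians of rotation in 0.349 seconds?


omega = delta_theta / delta_t
omega = 1.175 / 0.349
omega = 3.3668
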